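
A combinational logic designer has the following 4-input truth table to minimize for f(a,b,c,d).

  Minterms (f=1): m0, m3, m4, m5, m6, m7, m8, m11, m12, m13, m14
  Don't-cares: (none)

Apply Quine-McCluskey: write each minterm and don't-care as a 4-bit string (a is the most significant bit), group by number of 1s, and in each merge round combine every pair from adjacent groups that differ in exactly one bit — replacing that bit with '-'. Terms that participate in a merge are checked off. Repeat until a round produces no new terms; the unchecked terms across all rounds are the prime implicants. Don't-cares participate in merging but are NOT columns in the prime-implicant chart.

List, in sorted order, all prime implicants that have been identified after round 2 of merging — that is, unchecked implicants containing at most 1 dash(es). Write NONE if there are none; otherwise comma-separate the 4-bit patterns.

size-2^0 implicants → 0000(✓)  0011(✓)  0100(✓)  0101(✓)  0110(✓)  0111(✓)  1000(✓)  1011(✓)  1100(✓)  1101(✓)  1110(✓)
size-2^1 implicants → -000(✓)  -011  -100(✓)  -101(✓)  -110(✓)  0-00(✓)  0-11  01-0(✓)  01-1(✓)  010-(✓)  011-(✓)  1-00(✓)  11-0(✓)  110-(✓)
size-2^2 implicants → --00  -1-0  -10-  01--
Unchecked terms (primes): --00, -011, -1-0, -10-, 0-11, 01--

-011, 0-11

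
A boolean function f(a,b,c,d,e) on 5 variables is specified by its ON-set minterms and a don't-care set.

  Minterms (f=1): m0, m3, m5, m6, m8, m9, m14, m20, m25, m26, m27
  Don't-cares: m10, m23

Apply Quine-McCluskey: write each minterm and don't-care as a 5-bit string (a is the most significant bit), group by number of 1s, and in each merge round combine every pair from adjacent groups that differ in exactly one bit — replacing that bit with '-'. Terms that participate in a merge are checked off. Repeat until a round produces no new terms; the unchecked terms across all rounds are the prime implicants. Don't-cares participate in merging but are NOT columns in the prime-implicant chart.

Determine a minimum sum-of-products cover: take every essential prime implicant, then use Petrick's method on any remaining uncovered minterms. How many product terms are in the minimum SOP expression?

size-2^0 implicants → 00000(✓)  00011  00101  00110(✓)  01000(✓)  01001(✓)  01010(✓)  01110(✓)  10100  10111  11001(✓)  11010(✓)  11011(✓)
size-2^1 implicants → -1001  -1010  0-000  0-110  01-10  010-0  0100-  110-1  1101-
Unchecked terms (primes): -1001, -1010, 0-000, 0-110, 00011, 00101, 01-10, 010-0, 0100-, 10100, 10111, 110-1, 1101-
Minterm coverage:
  m0 ⊆ 0-000 [E]
  m3 ⊆ 00011 [E]
  m5 ⊆ 00101 [E]
  m6 ⊆ 0-110 [E]
  m8 ⊆ 0-000,010-0,0100-
  m9 ⊆ -1001,0100-
  m14 ⊆ 0-110,01-10
  m20 ⊆ 10100 [E]
  m25 ⊆ -1001,110-1
  m26 ⊆ -1010,1101-
  m27 ⊆ 110-1,1101-
E = {0-000, 0-110, 00011, 00101, 10100}
Petrick residual → -1001, 1101-
Cover = bc'd'e + a'c'd'e' + a'cde' + a'b'c'de + a'b'cd'e + ab'cd'e' + abc'd  |cover|=7

7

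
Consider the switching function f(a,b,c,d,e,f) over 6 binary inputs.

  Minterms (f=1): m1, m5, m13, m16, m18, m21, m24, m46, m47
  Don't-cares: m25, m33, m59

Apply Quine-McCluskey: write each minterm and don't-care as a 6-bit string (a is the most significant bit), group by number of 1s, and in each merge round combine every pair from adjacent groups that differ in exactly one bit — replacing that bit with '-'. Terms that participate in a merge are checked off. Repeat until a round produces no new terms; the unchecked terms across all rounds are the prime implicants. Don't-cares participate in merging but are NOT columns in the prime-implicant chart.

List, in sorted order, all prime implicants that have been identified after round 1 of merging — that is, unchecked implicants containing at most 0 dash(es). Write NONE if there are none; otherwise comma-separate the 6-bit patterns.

size-2^0 implicants → 000001(✓)  000101(✓)  001101(✓)  010000(✓)  010010(✓)  010101(✓)  011000(✓)  011001(✓)  100001(✓)  101110(✓)  101111(✓)  111011
size-2^1 implicants → -00001  0-0101  00-101  000-01  01-000  0100-0  01100-  10111-
Unchecked terms (primes): -00001, 0-0101, 00-101, 000-01, 01-000, 0100-0, 01100-, 10111-, 111011

111011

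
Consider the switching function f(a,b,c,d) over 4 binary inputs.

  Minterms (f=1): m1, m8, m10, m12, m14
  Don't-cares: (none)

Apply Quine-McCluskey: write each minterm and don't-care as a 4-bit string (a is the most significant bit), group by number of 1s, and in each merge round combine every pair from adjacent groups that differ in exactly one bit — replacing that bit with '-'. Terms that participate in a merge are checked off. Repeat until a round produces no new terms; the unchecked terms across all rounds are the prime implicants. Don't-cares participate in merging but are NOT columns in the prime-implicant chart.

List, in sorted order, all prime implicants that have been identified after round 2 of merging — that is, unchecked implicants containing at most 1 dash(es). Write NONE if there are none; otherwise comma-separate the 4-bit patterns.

0001

Round 0: 0001 1000✓ 1010✓ 1100✓ 1110✓
Round 1: 1-00✓ 1-10✓ 10-0✓ 11-0✓
Round 2: 1--0
PIs = {0001, 1--0}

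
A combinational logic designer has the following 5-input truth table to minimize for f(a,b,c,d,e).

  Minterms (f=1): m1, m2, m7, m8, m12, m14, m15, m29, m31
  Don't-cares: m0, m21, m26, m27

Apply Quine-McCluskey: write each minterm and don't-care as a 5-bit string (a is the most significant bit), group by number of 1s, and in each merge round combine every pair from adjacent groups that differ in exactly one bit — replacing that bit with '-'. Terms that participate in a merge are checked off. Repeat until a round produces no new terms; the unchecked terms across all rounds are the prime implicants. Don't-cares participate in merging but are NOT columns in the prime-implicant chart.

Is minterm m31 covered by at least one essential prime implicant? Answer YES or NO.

Round 0: 00000✓ 00001✓ 00010✓ 00111✓ 01000✓ 01100✓ 01110✓ 01111✓ 10101✓ 11010✓ 11011✓ 11101✓ 11111✓
Round 1: -1111 0-000 0-111 000-0 0000- 01-00 011-0 0111- 1-101 11-11 1101- 111-1
PIs = {-1111, 0-000, 0-111, 000-0, 0000-, 01-00, 011-0, 0111-, 1-101, 11-11, 1101-, 111-1}
Coverage chart:
  m1: 0000- ←essential
  m2: 000-0 ←essential
  m7: 0-111 ←essential
  m8: 0-000,01-00
  m12: 01-00,011-0
  m14: 011-0,0111-
  m15: -1111,0-111,0111-
  m29: 1-101,111-1
  m31: -1111,11-11,111-1
Essential: 0-111, 000-0, 0000-

NO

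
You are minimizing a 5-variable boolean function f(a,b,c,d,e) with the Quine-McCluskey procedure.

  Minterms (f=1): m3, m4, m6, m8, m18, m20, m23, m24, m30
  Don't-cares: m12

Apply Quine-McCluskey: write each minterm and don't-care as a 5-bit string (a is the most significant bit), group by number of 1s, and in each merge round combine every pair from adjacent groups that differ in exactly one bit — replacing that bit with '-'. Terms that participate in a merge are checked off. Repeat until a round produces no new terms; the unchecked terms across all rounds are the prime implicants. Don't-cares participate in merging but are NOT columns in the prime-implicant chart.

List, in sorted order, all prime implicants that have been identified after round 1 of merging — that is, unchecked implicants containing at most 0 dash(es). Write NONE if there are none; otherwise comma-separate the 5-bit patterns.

[col 0] 00011, 00100*, 00110*, 01000*, 01100*, 10010, 10100*, 10111, 11000*, 11110
[col 1] -0100, -1000, 0-100, 001-0, 01-00
Prime implicants: -0100, -1000, 0-100, 00011, 001-0, 01-00, 10010, 10111, 11110

00011, 10010, 10111, 11110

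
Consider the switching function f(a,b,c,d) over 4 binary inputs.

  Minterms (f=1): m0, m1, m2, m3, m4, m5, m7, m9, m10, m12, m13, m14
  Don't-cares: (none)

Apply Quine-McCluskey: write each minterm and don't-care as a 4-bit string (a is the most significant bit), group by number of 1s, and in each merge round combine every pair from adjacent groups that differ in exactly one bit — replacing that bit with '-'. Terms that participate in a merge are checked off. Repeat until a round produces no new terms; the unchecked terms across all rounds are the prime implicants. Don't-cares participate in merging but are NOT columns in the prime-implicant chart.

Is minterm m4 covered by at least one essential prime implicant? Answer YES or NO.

size-2^0 implicants → 0000(✓)  0001(✓)  0010(✓)  0011(✓)  0100(✓)  0101(✓)  0111(✓)  1001(✓)  1010(✓)  1100(✓)  1101(✓)  1110(✓)
size-2^1 implicants → -001(✓)  -010  -100(✓)  -101(✓)  0-00(✓)  0-01(✓)  0-11(✓)  00-0(✓)  00-1(✓)  000-(✓)  001-(✓)  01-1(✓)  010-(✓)  1-01(✓)  1-10  11-0  110-(✓)
size-2^2 implicants → --01  -10-  0--1  0-0-  00--
Unchecked terms (primes): --01, -010, -10-, 0--1, 0-0-, 00--, 1-10, 11-0
Minterm coverage:
  m0 ⊆ 0-0-,00--
  m1 ⊆ --01,0--1,0-0-,00--
  m2 ⊆ -010,00--
  m3 ⊆ 0--1,00--
  m4 ⊆ -10-,0-0-
  m5 ⊆ --01,-10-,0--1,0-0-
  m7 ⊆ 0--1 [E]
  m9 ⊆ --01 [E]
  m10 ⊆ -010,1-10
  m12 ⊆ -10-,11-0
  m13 ⊆ --01,-10-
  m14 ⊆ 1-10,11-0
E = {--01, 0--1}

NO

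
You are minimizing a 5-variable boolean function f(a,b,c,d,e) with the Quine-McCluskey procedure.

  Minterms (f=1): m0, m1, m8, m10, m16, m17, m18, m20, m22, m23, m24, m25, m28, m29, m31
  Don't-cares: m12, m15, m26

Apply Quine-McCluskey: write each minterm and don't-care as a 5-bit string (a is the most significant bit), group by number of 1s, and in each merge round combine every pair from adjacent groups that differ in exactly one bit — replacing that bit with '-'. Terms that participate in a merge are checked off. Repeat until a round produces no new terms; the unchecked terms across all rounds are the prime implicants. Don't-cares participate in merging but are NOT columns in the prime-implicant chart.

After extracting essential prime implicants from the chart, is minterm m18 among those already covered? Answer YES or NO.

[col 0] 00000*, 00001*, 01000*, 01010*, 01100*, 01111*, 10000*, 10001*, 10010*, 10100*, 10110*, 10111*, 11000*, 11001*, 11010*, 11100*, 11101*, 11111*
[col 1] -0000*, -0001*, -1000*, -1010*, -1100*, -1111, 0-000*, 0000-*, 01-00*, 010-0*, 1-000*, 1-001*, 1-010*, 1-100*, 1-111, 10-00*, 10-10*, 100-0*, 1000-*, 101-0*, 1011-, 11-00*, 11-01*, 110-0*, 1100-*, 111-1, 1110-*
[col 2] --000, -000-, -1-00, -10-0, 1--00, 1-0-0, 1-00-, 10--0, 11-0-
Prime implicants: --000, -000-, -1-00, -10-0, -1111, 1--00, 1-0-0, 1-00-, 1-111, 10--0, 1011-, 11-0-, 111-1
PI chart (minterm → PIs covering it):
  0 | --000,-000-
  1 | -000-  (sole → essential)
  8 | --000,-1-00,-10-0
  10 | -10-0  (sole → essential)
  16 | --000,-000-,1--00,1-0-0,1-00-,10--0
  17 | -000-,1-00-
  18 | 1-0-0,10--0
  20 | 1--00,10--0
  22 | 10--0,1011-
  23 | 1-111,1011-
  24 | --000,-1-00,-10-0,1--00,1-0-0,1-00-,11-0-
  25 | 1-00-,11-0-
  28 | -1-00,1--00,11-0-
  29 | 11-0-,111-1
  31 | -1111,1-111,111-1
Essential prime implicants: -000-, -10-0

NO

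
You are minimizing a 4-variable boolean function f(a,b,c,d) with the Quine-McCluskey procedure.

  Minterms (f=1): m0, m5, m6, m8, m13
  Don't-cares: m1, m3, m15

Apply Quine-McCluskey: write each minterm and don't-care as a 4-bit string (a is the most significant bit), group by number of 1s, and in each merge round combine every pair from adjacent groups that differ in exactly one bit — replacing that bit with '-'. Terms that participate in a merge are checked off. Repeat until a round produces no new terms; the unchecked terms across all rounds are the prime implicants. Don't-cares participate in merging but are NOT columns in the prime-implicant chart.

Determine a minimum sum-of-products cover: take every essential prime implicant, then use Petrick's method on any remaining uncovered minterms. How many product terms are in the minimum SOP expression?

3

size-2^0 implicants → 0000(✓)  0001(✓)  0011(✓)  0101(✓)  0110  1000(✓)  1101(✓)  1111(✓)
size-2^1 implicants → -000  -101  0-01  00-1  000-  11-1
Unchecked terms (primes): -000, -101, 0-01, 00-1, 000-, 0110, 11-1
Minterm coverage:
  m0 ⊆ -000,000-
  m5 ⊆ -101,0-01
  m6 ⊆ 0110 [E]
  m8 ⊆ -000 [E]
  m13 ⊆ -101,11-1
E = {-000, 0110}
Petrick residual → -101
Cover = b'c'd' + bc'd + a'bcd'  |cover|=3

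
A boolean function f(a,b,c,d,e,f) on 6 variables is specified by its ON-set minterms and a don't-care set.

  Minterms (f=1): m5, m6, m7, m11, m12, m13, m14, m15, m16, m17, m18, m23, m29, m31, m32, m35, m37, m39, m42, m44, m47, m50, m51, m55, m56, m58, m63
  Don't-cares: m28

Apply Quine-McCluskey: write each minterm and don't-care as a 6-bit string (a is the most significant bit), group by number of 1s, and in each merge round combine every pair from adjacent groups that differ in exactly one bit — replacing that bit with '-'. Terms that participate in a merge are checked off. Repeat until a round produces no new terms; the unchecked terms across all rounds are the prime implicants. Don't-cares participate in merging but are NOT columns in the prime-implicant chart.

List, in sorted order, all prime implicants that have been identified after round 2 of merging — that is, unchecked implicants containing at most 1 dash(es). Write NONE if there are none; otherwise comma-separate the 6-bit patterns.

[col 0] 000101*, 000110*, 000111*, 001011*, 001100*, 001101*, 001110*, 001111*, 010000*, 010001*, 010010*, 010111*, 011100*, 011101*, 011111*, 100000, 100011*, 100101*, 100111*, 101010*, 101100*, 101111*, 110010*, 110011*, 110111*, 111000*, 111010*, 111111*
[col 1] -00101*, -00111*, -01100, -01111*, -10010, -10111*, -11111*, 0-0111*, 0-1100*, 0-1101*, 0-1111*, 00-101*, 00-110*, 00-111*, 0001-1*, 00011-*, 001-11, 0011-0*, 0011-1*, 00110-*, 00111-*, 01-111*, 0100-0, 01000-, 0111-1*, 01110-*, 1-0011*, 1-0111*, 1-1010, 1-1111*, 10-111*, 100-11*, 1001-1*, 11-010, 11-111*, 110-11*, 11001-, 1110-0
[col 2] --0111*, --1111*, -0-111*, -001-1, -1-111*, 0--111*, 0-11-1, 0-110-, 00-1-1, 00-11-, 0011--, 1--111*, 1-0-11
[col 3] ---111
Prime implicants: ---111, -001-1, -01100, -10010, 0-11-1, 0-110-, 00-1-1, 00-11-, 001-11, 0011--, 0100-0, 01000-, 1-0-11, 1-1010, 100000, 11-010, 11001-, 1110-0

-01100, -10010, 001-11, 0100-0, 01000-, 1-1010, 100000, 11-010, 11001-, 1110-0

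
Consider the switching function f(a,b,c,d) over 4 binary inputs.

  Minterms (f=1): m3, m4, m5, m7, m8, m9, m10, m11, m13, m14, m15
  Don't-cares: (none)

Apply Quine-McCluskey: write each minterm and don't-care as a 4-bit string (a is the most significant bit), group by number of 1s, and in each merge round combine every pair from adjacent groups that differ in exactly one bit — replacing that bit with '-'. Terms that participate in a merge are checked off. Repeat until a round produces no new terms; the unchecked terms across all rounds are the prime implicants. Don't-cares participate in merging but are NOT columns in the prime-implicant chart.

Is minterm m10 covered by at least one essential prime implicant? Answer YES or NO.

[col 0] 0011*, 0100*, 0101*, 0111*, 1000*, 1001*, 1010*, 1011*, 1101*, 1110*, 1111*
[col 1] -011*, -101*, -111*, 0-11*, 01-1*, 010-, 1-01*, 1-10*, 1-11*, 10-0*, 10-1*, 100-*, 101-*, 11-1*, 111-*
[col 2] --11, -1-1, 1--1, 1-1-, 10--
Prime implicants: --11, -1-1, 010-, 1--1, 1-1-, 10--
PI chart (minterm → PIs covering it):
  3 | --11  (sole → essential)
  4 | 010-  (sole → essential)
  5 | -1-1,010-
  7 | --11,-1-1
  8 | 10--  (sole → essential)
  9 | 1--1,10--
  10 | 1-1-,10--
  11 | --11,1--1,1-1-,10--
  13 | -1-1,1--1
  14 | 1-1-  (sole → essential)
  15 | --11,-1-1,1--1,1-1-
Essential prime implicants: --11, 010-, 1-1-, 10--

YES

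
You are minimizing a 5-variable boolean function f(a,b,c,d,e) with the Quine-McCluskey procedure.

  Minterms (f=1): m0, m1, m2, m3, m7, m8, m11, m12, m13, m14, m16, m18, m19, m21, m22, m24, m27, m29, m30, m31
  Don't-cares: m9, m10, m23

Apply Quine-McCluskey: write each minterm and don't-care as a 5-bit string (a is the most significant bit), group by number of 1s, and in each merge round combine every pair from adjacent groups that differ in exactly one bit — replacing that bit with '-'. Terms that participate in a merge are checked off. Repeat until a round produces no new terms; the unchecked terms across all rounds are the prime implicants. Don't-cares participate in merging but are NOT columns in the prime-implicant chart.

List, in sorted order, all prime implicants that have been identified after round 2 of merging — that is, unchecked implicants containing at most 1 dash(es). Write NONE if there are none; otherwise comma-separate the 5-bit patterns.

-1101, -1110

[col 0] 00000*, 00001*, 00010*, 00011*, 00111*, 01000*, 01001*, 01010*, 01011*, 01100*, 01101*, 01110*, 10000*, 10010*, 10011*, 10101*, 10110*, 10111*, 11000*, 11011*, 11101*, 11110*, 11111*
[col 1] -0000*, -0010*, -0011*, -0111*, -1000*, -1011*, -1101, -1110, 0-000*, 0-001*, 0-010*, 0-011*, 00-11*, 000-0*, 000-1*, 0000-*, 0001-*, 01-00*, 01-01*, 01-10*, 010-0*, 010-1*, 0100-*, 0101-*, 011-0*, 0110-*, 1-000*, 1-011*, 1-101*, 1-110*, 1-111*, 10-10*, 10-11*, 100-0*, 1001-*, 101-1*, 1011-*, 11-11*, 111-1*, 1111-*
[col 2] --000, --011, -0-11, -00-0, -001-, 0-0-0*, 0-0-1*, 0-00-*, 0-01-*, 000--*, 01--0, 01-0-, 010--*, 1--11, 1-1-1, 1-11-, 10-1-
[col 3] 0-0--
Prime implicants: --000, --011, -0-11, -00-0, -001-, -1101, -1110, 0-0--, 01--0, 01-0-, 1--11, 1-1-1, 1-11-, 10-1-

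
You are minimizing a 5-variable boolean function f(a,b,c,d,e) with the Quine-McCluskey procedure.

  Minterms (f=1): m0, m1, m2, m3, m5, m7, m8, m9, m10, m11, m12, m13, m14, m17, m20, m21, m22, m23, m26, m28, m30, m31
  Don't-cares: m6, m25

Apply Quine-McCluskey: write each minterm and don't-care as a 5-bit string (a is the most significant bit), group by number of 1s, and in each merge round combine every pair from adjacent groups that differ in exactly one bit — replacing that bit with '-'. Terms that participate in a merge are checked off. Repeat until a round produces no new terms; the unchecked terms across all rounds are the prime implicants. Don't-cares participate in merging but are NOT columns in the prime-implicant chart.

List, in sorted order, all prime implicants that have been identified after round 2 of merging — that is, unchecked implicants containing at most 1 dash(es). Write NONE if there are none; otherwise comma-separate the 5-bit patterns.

Round 0: 00000✓ 00001✓ 00010✓ 00011✓ 00101✓ 00110✓ 00111✓ 01000✓ 01001✓ 01010✓ 01011✓ 01100✓ 01101✓ 01110✓ 10001✓ 10100✓ 10101✓ 10110✓ 10111✓ 11001✓ 11010✓ 11100✓ 11110✓ 11111✓
Round 1: -0001✓ -0101✓ -0110✓ -0111✓ -1001✓ -1010✓ -1100✓ -1110✓ 0-000✓ 0-001✓ 0-010✓ 0-011✓ 0-101✓ 0-110✓ 00-01✓ 00-10✓ 00-11✓ 000-0✓ 000-1✓ 0000-✓ 0001-✓ 001-1✓ 0011-✓ 01-00✓ 01-01✓ 01-10✓ 010-0✓ 010-1✓ 0100-✓ 0101-✓ 011-0✓ 0110-✓ 1-001✓ 1-100✓ 1-110✓ 1-111✓ 10-01✓ 101-0✓ 101-1✓ 1010-✓ 1011-✓ 11-10✓ 111-0✓ 1111-✓
Round 2: --001 --110 -0-01 -01-1 -011- -1-10 -11-0 0--01 0--10 0-0-0✓ 0-0-1✓ 0-00-✓ 0-01-✓ 00--1 00-1- 000--✓ 01--0 01-0- 010--✓ 1-1-0 1-11- 101--
Round 3: 0-0--
PIs = {--001, --110, -0-01, -01-1, -011-, -1-10, -11-0, 0--01, 0--10, 0-0--, 00--1, 00-1-, 01--0, 01-0-, 1-1-0, 1-11-, 101--}

NONE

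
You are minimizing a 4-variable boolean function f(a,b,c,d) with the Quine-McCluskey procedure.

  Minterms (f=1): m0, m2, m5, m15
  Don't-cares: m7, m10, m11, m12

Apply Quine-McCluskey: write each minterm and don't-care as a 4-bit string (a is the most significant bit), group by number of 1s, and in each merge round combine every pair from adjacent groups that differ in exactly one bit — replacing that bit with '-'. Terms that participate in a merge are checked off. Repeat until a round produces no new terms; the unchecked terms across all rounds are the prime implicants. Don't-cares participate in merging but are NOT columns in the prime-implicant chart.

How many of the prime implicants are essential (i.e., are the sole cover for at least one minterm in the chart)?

[col 0] 0000*, 0010*, 0101*, 0111*, 1010*, 1011*, 1100, 1111*
[col 1] -010, -111, 00-0, 01-1, 1-11, 101-
Prime implicants: -010, -111, 00-0, 01-1, 1-11, 101-, 1100
PI chart (minterm → PIs covering it):
  0 | 00-0  (sole → essential)
  2 | -010,00-0
  5 | 01-1  (sole → essential)
  15 | -111,1-11
Essential prime implicants: 00-0, 01-1

2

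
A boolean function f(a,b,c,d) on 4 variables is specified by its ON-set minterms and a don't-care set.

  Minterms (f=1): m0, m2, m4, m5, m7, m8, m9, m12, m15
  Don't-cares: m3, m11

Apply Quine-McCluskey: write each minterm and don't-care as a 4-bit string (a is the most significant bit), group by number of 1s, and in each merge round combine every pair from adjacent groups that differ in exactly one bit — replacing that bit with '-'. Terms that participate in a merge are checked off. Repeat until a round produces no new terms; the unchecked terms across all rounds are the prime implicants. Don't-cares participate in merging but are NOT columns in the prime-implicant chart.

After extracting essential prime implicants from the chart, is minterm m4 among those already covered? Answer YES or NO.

YES

size-2^0 implicants → 0000(✓)  0010(✓)  0011(✓)  0100(✓)  0101(✓)  0111(✓)  1000(✓)  1001(✓)  1011(✓)  1100(✓)  1111(✓)
size-2^1 implicants → -000(✓)  -011(✓)  -100(✓)  -111(✓)  0-00(✓)  0-11(✓)  00-0  001-  01-1  010-  1-00(✓)  1-11(✓)  10-1  100-
size-2^2 implicants → --00  --11
Unchecked terms (primes): --00, --11, 00-0, 001-, 01-1, 010-, 10-1, 100-
Minterm coverage:
  m0 ⊆ --00,00-0
  m2 ⊆ 00-0,001-
  m4 ⊆ --00,010-
  m5 ⊆ 01-1,010-
  m7 ⊆ --11,01-1
  m8 ⊆ --00,100-
  m9 ⊆ 10-1,100-
  m12 ⊆ --00 [E]
  m15 ⊆ --11 [E]
E = {--00, --11}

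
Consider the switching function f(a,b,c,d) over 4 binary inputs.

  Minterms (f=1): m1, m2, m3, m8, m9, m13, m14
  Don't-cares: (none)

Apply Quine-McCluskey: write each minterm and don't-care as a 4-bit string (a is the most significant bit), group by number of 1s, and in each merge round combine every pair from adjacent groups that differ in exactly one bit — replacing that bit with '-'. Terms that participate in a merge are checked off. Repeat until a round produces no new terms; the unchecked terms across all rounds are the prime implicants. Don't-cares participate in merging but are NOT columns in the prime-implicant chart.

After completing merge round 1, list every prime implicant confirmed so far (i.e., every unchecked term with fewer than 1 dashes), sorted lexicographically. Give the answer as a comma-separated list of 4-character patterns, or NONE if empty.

size-2^0 implicants → 0001(✓)  0010(✓)  0011(✓)  1000(✓)  1001(✓)  1101(✓)  1110
size-2^1 implicants → -001  00-1  001-  1-01  100-
Unchecked terms (primes): -001, 00-1, 001-, 1-01, 100-, 1110

1110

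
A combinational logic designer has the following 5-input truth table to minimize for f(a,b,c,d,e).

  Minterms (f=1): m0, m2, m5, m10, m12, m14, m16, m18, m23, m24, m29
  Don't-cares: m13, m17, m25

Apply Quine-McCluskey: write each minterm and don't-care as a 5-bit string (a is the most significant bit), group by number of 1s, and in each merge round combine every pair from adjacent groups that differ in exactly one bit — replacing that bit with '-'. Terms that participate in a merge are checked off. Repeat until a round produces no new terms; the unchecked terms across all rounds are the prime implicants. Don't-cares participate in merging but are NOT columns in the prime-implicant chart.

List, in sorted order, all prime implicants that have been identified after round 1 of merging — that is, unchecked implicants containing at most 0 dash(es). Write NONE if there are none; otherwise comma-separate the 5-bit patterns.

10111

Round 0: 00000✓ 00010✓ 00101✓ 01010✓ 01100✓ 01101✓ 01110✓ 10000✓ 10001✓ 10010✓ 10111 11000✓ 11001✓ 11101✓
Round 1: -0000✓ -0010✓ -1101 0-010 0-101 000-0✓ 01-10 011-0 0110- 1-000✓ 1-001✓ 100-0✓ 1000-✓ 11-01 1100-✓
Round 2: -00-0 1-00-
PIs = {-00-0, -1101, 0-010, 0-101, 01-10, 011-0, 0110-, 1-00-, 10111, 11-01}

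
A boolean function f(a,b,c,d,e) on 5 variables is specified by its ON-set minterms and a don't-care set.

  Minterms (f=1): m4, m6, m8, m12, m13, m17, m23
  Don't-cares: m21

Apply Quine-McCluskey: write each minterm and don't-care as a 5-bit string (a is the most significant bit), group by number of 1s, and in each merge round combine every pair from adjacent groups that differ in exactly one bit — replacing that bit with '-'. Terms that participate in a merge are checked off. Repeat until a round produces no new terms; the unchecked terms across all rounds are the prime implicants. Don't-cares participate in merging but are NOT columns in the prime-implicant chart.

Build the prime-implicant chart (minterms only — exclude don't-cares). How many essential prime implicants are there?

5

Round 0: 00100✓ 00110✓ 01000✓ 01100✓ 01101✓ 10001✓ 10101✓ 10111✓
Round 1: 0-100 001-0 01-00 0110- 10-01 101-1
PIs = {0-100, 001-0, 01-00, 0110-, 10-01, 101-1}
Coverage chart:
  m4: 0-100,001-0
  m6: 001-0 ←essential
  m8: 01-00 ←essential
  m12: 0-100,01-00,0110-
  m13: 0110- ←essential
  m17: 10-01 ←essential
  m23: 101-1 ←essential
Essential: 001-0, 01-00, 0110-, 10-01, 101-1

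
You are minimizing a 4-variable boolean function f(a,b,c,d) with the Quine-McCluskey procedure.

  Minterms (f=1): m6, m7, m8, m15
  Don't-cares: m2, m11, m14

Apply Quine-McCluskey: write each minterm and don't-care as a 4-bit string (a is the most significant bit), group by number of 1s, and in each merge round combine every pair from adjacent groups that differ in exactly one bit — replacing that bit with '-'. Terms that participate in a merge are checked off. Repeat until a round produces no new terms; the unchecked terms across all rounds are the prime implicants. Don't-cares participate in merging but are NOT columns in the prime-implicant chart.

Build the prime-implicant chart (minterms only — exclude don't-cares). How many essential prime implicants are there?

size-2^0 implicants → 0010(✓)  0110(✓)  0111(✓)  1000  1011(✓)  1110(✓)  1111(✓)
size-2^1 implicants → -110(✓)  -111(✓)  0-10  011-(✓)  1-11  111-(✓)
size-2^2 implicants → -11-
Unchecked terms (primes): -11-, 0-10, 1-11, 1000
Minterm coverage:
  m6 ⊆ -11-,0-10
  m7 ⊆ -11- [E]
  m8 ⊆ 1000 [E]
  m15 ⊆ -11-,1-11
E = {-11-, 1000}

2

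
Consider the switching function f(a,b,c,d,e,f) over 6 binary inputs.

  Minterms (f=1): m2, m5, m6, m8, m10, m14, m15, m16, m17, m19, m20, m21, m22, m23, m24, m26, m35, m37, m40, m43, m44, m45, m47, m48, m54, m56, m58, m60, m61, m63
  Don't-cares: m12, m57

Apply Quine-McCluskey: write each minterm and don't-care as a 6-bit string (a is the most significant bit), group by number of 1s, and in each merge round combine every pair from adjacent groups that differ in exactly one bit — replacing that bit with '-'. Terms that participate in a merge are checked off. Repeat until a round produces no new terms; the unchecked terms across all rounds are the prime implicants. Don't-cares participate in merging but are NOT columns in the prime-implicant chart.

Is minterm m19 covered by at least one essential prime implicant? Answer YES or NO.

YES

[col 0] 000010*, 000101*, 000110*, 001000*, 001010*, 001100*, 001110*, 001111*, 010000*, 010001*, 010011*, 010100*, 010101*, 010110*, 010111*, 011000*, 011010*, 100011*, 100101*, 101000*, 101011*, 101100*, 101101*, 101111*, 110000*, 110110*, 111000*, 111001*, 111010*, 111100*, 111101*, 111111*
[col 1] -00101, -01000*, -01100*, -01111, -10000*, -10110, -11000*, -11010*, 0-0101, 0-0110, 0-1000*, 0-1010*, 00-010*, 00-110*, 000-10*, 001-00*, 001-10*, 0010-0*, 0011-0*, 00111-, 01-000*, 010-00*, 010-01*, 010-11*, 0100-1*, 01000-*, 0101-0*, 0101-1*, 01010-*, 01011-*, 0110-0*, 1-1000*, 1-1100*, 1-1101*, 1-1111*, 10-011, 10-101, 101-00*, 101-11, 1011-1*, 10110-*, 11-000*, 111-00*, 111-01*, 1110-0*, 11100-*, 1111-1*, 11110-*
[col 2] --1000, -01-00, -1-000, -110-0, 0-10-0, 00--10, 001--0, 010--1, 010-0-, 0101--, 1-1-00, 1-11-1, 1-110-, 111-0-
Prime implicants: --1000, -00101, -01-00, -01111, -1-000, -10110, -110-0, 0-0101, 0-0110, 0-10-0, 00--10, 001--0, 00111-, 010--1, 010-0-, 0101--, 1-1-00, 1-11-1, 1-110-, 10-011, 10-101, 101-11, 111-0-
PI chart (minterm → PIs covering it):
  2 | 00--10  (sole → essential)
  5 | -00101,0-0101
  6 | 0-0110,00--10
  8 | --1000,-01-00,0-10-0,001--0
  10 | 0-10-0,00--10,001--0
  14 | 00--10,001--0,00111-
  15 | -01111,00111-
  16 | -1-000,010-0-
  17 | 010--1,010-0-
  19 | 010--1  (sole → essential)
  20 | 010-0-,0101--
  21 | 0-0101,010--1,010-0-,0101--
  22 | -10110,0-0110,0101--
  23 | 010--1,0101--
  24 | --1000,-1-000,-110-0,0-10-0
  26 | -110-0,0-10-0
  35 | 10-011  (sole → essential)
  37 | -00101,10-101
  40 | --1000,-01-00,1-1-00
  43 | 10-011,101-11
  44 | -01-00,1-1-00,1-110-
  45 | 1-11-1,1-110-,10-101
  47 | -01111,1-11-1,101-11
  48 | -1-000  (sole → essential)
  54 | -10110  (sole → essential)
  56 | --1000,-1-000,-110-0,1-1-00,111-0-
  58 | -110-0  (sole → essential)
  60 | 1-1-00,1-110-,111-0-
  61 | 1-11-1,1-110-,111-0-
  63 | 1-11-1  (sole → essential)
Essential prime implicants: -1-000, -10110, -110-0, 00--10, 010--1, 1-11-1, 10-011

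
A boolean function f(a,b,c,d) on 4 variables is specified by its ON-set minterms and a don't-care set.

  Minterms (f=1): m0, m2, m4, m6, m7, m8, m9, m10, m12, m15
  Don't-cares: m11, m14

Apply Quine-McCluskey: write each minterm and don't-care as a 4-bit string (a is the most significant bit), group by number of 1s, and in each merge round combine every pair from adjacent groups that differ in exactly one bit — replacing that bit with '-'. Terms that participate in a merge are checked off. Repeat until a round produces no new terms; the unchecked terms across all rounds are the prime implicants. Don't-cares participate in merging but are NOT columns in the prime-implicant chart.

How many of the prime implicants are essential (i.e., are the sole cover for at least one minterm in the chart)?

3

size-2^0 implicants → 0000(✓)  0010(✓)  0100(✓)  0110(✓)  0111(✓)  1000(✓)  1001(✓)  1010(✓)  1011(✓)  1100(✓)  1110(✓)  1111(✓)
size-2^1 implicants → -000(✓)  -010(✓)  -100(✓)  -110(✓)  -111(✓)  0-00(✓)  0-10(✓)  00-0(✓)  01-0(✓)  011-(✓)  1-00(✓)  1-10(✓)  1-11(✓)  10-0(✓)  10-1(✓)  100-(✓)  101-(✓)  11-0(✓)  111-(✓)
size-2^2 implicants → --00(✓)  --10(✓)  -0-0(✓)  -1-0(✓)  -11-  0--0(✓)  1--0(✓)  1-1-  10--
size-2^3 implicants → ---0
Unchecked terms (primes): ---0, -11-, 1-1-, 10--
Minterm coverage:
  m0 ⊆ ---0 [E]
  m2 ⊆ ---0 [E]
  m4 ⊆ ---0 [E]
  m6 ⊆ ---0,-11-
  m7 ⊆ -11- [E]
  m8 ⊆ ---0,10--
  m9 ⊆ 10-- [E]
  m10 ⊆ ---0,1-1-,10--
  m12 ⊆ ---0 [E]
  m15 ⊆ -11-,1-1-
E = {---0, -11-, 10--}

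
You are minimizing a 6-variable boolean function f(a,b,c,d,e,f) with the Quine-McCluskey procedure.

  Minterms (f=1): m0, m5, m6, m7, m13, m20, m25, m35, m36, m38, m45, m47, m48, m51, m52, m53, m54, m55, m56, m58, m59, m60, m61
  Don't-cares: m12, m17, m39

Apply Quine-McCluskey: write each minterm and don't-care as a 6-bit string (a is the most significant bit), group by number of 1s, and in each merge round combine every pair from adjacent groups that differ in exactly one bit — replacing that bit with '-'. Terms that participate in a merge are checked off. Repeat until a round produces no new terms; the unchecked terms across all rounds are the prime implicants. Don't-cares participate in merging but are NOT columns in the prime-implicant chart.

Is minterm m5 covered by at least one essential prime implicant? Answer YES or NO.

NO

Round 0: 000000 000101✓ 000110✓ 000111✓ 001100✓ 001101✓ 010001✓ 010100✓ 011001✓ 100011✓ 100100✓ 100110✓ 100111✓ 101101✓ 101111✓ 110000✓ 110011✓ 110100✓ 110101✓ 110110✓ 110111✓ 111000✓ 111010✓ 111011✓ 111100✓ 111101✓
Round 1: -00110✓ -00111✓ -01101 -10100 00-101 0001-1 00011-✓ 00110- 01-001 1-0011✓ 1-0100✓ 1-0110✓ 1-0111✓ 1-1101 10-111 100-11✓ 1001-0✓ 10011-✓ 1011-1 11-000✓ 11-011 11-100✓ 11-101✓ 110-00✓ 110-11✓ 1101-0✓ 1101-1✓ 11010-✓ 11011-✓ 111-00✓ 1110-0 11101- 11110-✓
Round 2: -0011- 1-0-11 1-01-0 1-011- 11--00 11-10- 1101--
PIs = {-0011-, -01101, -10100, 00-101, 000000, 0001-1, 00110-, 01-001, 1-0-11, 1-01-0, 1-011-, 1-1101, 10-111, 1011-1, 11--00, 11-011, 11-10-, 1101--, 1110-0, 11101-}
Coverage chart:
  m0: 000000 ←essential
  m5: 00-101,0001-1
  m6: -0011- ←essential
  m7: -0011-,0001-1
  m13: -01101,00-101,00110-
  m20: -10100 ←essential
  m25: 01-001 ←essential
  m35: 1-0-11 ←essential
  m36: 1-01-0 ←essential
  m38: -0011-,1-01-0,1-011-
  m45: -01101,1-1101,1011-1
  m47: 10-111,1011-1
  m48: 11--00 ←essential
  m51: 1-0-11,11-011
  m52: -10100,1-01-0,11--00,11-10-,1101--
  m53: 11-10-,1101--
  m54: 1-01-0,1-011-,1101--
  m55: 1-0-11,1-011-,1101--
  m56: 11--00,1110-0
  m58: 1110-0,11101-
  m59: 11-011,11101-
  m60: 11--00,11-10-
  m61: 1-1101,11-10-
Essential: -0011-, -10100, 000000, 01-001, 1-0-11, 1-01-0, 11--00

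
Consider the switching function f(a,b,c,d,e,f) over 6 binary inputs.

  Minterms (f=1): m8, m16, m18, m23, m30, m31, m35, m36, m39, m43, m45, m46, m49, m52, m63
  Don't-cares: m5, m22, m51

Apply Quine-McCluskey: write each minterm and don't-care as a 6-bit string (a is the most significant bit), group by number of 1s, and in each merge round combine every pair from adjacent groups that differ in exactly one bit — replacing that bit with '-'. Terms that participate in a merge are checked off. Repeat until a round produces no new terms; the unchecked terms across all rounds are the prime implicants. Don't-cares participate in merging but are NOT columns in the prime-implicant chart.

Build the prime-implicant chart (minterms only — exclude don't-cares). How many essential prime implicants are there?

10

[col 0] 000101, 001000, 010000*, 010010*, 010110*, 010111*, 011110*, 011111*, 100011*, 100100*, 100111*, 101011*, 101101, 101110, 110001*, 110011*, 110100*, 111111*
[col 1] -11111, 01-110*, 01-111*, 010-10, 0100-0, 01011-*, 01111-*, 1-0011, 1-0100, 10-011, 100-11, 1100-1
[col 2] 01-11-
Prime implicants: -11111, 000101, 001000, 01-11-, 010-10, 0100-0, 1-0011, 1-0100, 10-011, 100-11, 101101, 101110, 1100-1
PI chart (minterm → PIs covering it):
  8 | 001000  (sole → essential)
  16 | 0100-0  (sole → essential)
  18 | 010-10,0100-0
  23 | 01-11-  (sole → essential)
  30 | 01-11-  (sole → essential)
  31 | -11111,01-11-
  35 | 1-0011,10-011,100-11
  36 | 1-0100  (sole → essential)
  39 | 100-11  (sole → essential)
  43 | 10-011  (sole → essential)
  45 | 101101  (sole → essential)
  46 | 101110  (sole → essential)
  49 | 1100-1  (sole → essential)
  52 | 1-0100  (sole → essential)
  63 | -11111  (sole → essential)
Essential prime implicants: -11111, 001000, 01-11-, 0100-0, 1-0100, 10-011, 100-11, 101101, 101110, 1100-1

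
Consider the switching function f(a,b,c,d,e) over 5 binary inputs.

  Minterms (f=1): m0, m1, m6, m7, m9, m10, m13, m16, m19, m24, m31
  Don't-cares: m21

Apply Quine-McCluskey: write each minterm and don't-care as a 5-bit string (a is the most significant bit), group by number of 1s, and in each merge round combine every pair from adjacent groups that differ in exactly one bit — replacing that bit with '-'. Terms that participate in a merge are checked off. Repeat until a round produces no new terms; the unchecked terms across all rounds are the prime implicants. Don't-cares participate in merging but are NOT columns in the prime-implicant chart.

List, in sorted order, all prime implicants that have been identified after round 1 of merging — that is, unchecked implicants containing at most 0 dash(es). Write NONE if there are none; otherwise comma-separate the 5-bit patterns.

01010, 10011, 10101, 11111

Round 0: 00000✓ 00001✓ 00110✓ 00111✓ 01001✓ 01010 01101✓ 10000✓ 10011 10101 11000✓ 11111
Round 1: -0000 0-001 0000- 0011- 01-01 1-000
PIs = {-0000, 0-001, 0000-, 0011-, 01-01, 01010, 1-000, 10011, 10101, 11111}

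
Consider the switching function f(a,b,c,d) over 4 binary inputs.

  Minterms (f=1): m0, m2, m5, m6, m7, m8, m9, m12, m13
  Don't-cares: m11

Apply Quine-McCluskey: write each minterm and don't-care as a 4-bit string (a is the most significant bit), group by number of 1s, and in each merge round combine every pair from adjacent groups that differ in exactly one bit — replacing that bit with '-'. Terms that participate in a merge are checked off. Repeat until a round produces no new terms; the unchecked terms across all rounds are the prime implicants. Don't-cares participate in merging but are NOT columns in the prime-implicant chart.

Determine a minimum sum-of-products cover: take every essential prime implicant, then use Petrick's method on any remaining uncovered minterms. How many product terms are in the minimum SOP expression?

4

Round 0: 0000✓ 0010✓ 0101✓ 0110✓ 0111✓ 1000✓ 1001✓ 1011✓ 1100✓ 1101✓
Round 1: -000 -101 0-10 00-0 01-1 011- 1-00✓ 1-01✓ 10-1 100-✓ 110-✓
Round 2: 1-0-
PIs = {-000, -101, 0-10, 00-0, 01-1, 011-, 1-0-, 10-1}
Coverage chart:
  m0: -000,00-0
  m2: 0-10,00-0
  m5: -101,01-1
  m6: 0-10,011-
  m7: 01-1,011-
  m8: -000,1-0-
  m9: 1-0-,10-1
  m12: 1-0- ←essential
  m13: -101,1-0-
Essential: 1-0-
Petrick residual → -000, 0-10, 01-1
Min cover (4 terms): b'c'd' + a'cd' + a'bd + ac'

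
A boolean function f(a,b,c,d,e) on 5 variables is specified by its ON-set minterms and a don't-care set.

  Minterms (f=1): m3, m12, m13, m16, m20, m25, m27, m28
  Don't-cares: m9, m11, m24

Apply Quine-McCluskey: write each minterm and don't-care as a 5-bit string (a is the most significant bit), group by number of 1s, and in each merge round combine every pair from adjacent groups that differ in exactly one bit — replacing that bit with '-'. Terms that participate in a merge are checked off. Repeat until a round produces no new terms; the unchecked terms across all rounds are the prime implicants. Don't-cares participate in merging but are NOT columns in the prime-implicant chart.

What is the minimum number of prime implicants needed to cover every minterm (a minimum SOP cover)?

4

Round 0: 00011✓ 01001✓ 01011✓ 01100✓ 01101✓ 10000✓ 10100✓ 11000✓ 11001✓ 11011✓ 11100✓
Round 1: -1001✓ -1011✓ -1100 0-011 01-01 010-1✓ 0110- 1-000✓ 1-100✓ 10-00✓ 11-00✓ 110-1✓ 1100-
Round 2: -10-1 1--00
PIs = {-10-1, -1100, 0-011, 01-01, 0110-, 1--00, 1100-}
Coverage chart:
  m3: 0-011 ←essential
  m12: -1100,0110-
  m13: 01-01,0110-
  m16: 1--00 ←essential
  m20: 1--00 ←essential
  m25: -10-1,1100-
  m27: -10-1 ←essential
  m28: -1100,1--00
Essential: -10-1, 0-011, 1--00
Petrick residual → 0110-
Min cover (4 terms): bc'e + a'c'de + a'bcd' + ad'e'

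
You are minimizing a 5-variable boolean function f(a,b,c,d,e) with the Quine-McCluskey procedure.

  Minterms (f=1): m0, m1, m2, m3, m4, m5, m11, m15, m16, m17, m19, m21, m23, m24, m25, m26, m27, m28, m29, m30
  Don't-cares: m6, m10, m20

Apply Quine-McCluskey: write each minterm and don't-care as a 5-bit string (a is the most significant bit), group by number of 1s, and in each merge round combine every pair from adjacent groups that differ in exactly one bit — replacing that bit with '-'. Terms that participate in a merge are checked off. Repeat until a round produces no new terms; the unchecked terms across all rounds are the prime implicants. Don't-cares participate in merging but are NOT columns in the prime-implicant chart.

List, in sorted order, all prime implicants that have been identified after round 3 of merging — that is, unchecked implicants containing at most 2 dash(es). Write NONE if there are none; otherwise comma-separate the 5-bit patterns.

Round 0: 00000✓ 00001✓ 00010✓ 00011✓ 00100✓ 00101✓ 00110✓ 01010✓ 01011✓ 01111✓ 10000✓ 10001✓ 10011✓ 10100✓ 10101✓ 10111✓ 11000✓ 11001✓ 11010✓ 11011✓ 11100✓ 11101✓ 11110✓
Round 1: -0000✓ -0001✓ -0011✓ -0100✓ -0101✓ -1010✓ -1011✓ 0-010✓ 0-011✓ 00-00✓ 00-01✓ 00-10✓ 000-0✓ 000-1✓ 0000-✓ 0001-✓ 001-0✓ 0010-✓ 01-11 0101-✓ 1-000✓ 1-001✓ 1-011✓ 1-100✓ 1-101✓ 10-00✓ 10-01✓ 10-11✓ 100-1✓ 1000-✓ 101-1✓ 1010-✓ 11-00✓ 11-01✓ 11-10✓ 110-0✓ 110-1✓ 1100-✓ 1101-✓ 111-0✓ 1110-✓
Round 2: --011 -0-00✓ -0-01✓ -00-1 -000-✓ -010-✓ -101- 0-01- 00--0 00-0-✓ 000-- 1--00✓ 1--01✓ 1-0-1 1-00-✓ 1-10-✓ 10--1 10-0-✓ 11--0 11-0-✓ 110--
Round 3: -0-0- 1--0-
PIs = {--011, -0-0-, -00-1, -101-, 0-01-, 00--0, 000--, 01-11, 1--0-, 1-0-1, 10--1, 11--0, 110--}

--011, -00-1, -101-, 0-01-, 00--0, 000--, 01-11, 1-0-1, 10--1, 11--0, 110--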